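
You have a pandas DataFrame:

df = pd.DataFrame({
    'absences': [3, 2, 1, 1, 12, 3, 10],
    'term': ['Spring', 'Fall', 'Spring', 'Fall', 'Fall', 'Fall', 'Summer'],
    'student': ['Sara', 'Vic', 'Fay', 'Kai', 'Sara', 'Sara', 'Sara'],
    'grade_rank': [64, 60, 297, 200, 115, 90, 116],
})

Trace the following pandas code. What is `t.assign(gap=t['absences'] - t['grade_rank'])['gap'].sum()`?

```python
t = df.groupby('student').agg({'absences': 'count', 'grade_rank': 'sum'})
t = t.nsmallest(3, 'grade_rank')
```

-554

group by student: count(absences), sum(grade_rank):
         absences  grade_rank
student                      
Fay             1         297
Kai             1         200
Sara            4         385
Vic             1          60
take 3 rows with smallest grade_rank:
         absences  grade_rank
student                      
Vic             1          60
Kai             1         200
Fay             1         297
add column gap = t['absences'] - t['grade_rank']:
         absences  grade_rank  gap
student                           
Vic             1          60  -59
Kai             1         200 -199
Fay             1         297 -296
Taking the sum of column 'gap' gives -554.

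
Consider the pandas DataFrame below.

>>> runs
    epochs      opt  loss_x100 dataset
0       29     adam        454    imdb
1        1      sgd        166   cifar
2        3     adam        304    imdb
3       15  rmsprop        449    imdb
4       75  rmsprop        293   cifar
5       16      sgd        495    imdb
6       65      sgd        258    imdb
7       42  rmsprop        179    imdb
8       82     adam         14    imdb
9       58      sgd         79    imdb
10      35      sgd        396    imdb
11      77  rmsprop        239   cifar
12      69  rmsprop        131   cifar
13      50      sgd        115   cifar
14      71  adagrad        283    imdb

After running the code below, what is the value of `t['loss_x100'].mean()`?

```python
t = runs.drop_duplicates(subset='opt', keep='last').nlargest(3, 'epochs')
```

142.666666667

drop duplicate opt (keep=last):
    epochs      opt  loss_x100 dataset
8       82     adam         14    imdb
12      69  rmsprop        131   cifar
13      50      sgd        115   cifar
14      71  adagrad        283    imdb
take 3 rows with largest epochs:
    epochs      opt  loss_x100 dataset
8       82     adam         14    imdb
14      71  adagrad        283    imdb
12      69  rmsprop        131   cifar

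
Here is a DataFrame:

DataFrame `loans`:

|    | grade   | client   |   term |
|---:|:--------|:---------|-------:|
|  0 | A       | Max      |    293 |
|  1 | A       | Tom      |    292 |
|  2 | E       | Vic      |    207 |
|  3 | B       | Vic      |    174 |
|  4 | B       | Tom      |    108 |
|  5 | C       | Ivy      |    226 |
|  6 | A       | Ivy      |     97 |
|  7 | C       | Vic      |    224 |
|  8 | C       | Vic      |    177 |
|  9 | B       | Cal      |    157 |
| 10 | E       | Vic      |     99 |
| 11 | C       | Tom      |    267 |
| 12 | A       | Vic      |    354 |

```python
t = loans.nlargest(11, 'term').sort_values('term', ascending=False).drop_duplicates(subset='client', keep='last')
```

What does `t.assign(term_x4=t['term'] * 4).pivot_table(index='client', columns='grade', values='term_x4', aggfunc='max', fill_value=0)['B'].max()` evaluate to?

696

take 11 rows with largest term:
   grade client  term
12     A    Vic   354
0      A    Max   293
1      A    Tom   292
11     C    Tom   267
5      C    Ivy   226
7      C    Vic   224
2      E    Vic   207
8      C    Vic   177
3      B    Vic   174
9      B    Cal   157
4      B    Tom   108
sort by term descending:
   grade client  term
12     A    Vic   354
0      A    Max   293
1      A    Tom   292
11     C    Tom   267
5      C    Ivy   226
7      C    Vic   224
2      E    Vic   207
8      C    Vic   177
3      B    Vic   174
9      B    Cal   157
4      B    Tom   108
drop duplicate client (keep=last):
  grade client  term
0     A    Max   293
5     C    Ivy   226
3     B    Vic   174
9     B    Cal   157
4     B    Tom   108
add column term_x4 = t['term'] * 4:
  grade client  term  term_x4
0     A    Max   293     1172
5     C    Ivy   226      904
3     B    Vic   174      696
9     B    Cal   157      628
4     B    Tom   108      432
pivot: rows=client, cols=grade, max(term_x4):
grade      A    B    C
client                
Cal        0  628    0
Ivy        0    0  904
Max     1172    0    0
Tom        0  432    0
Vic        0  696    0
Hence 696.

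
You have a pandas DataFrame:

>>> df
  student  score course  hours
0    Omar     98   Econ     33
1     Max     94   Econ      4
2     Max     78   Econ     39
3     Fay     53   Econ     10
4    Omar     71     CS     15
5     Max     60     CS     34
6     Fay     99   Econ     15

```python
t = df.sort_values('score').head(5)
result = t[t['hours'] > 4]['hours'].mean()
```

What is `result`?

sort by score:
  student  score course  hours
3     Fay     53   Econ     10
5     Max     60     CS     34
4    Omar     71     CS     15
2     Max     78   Econ     39
1     Max     94   Econ      4
0    Omar     98   Econ     33
6     Fay     99   Econ     15
take first 5 rows:
  student  score course  hours
3     Fay     53   Econ     10
5     Max     60     CS     34
4    Omar     71     CS     15
2     Max     78   Econ     39
1     Max     94   Econ      4
filter rows where hours > 4:
  student  score course  hours
3     Fay     53   Econ     10
5     Max     60     CS     34
4    Omar     71     CS     15
2     Max     78   Econ     39

24.5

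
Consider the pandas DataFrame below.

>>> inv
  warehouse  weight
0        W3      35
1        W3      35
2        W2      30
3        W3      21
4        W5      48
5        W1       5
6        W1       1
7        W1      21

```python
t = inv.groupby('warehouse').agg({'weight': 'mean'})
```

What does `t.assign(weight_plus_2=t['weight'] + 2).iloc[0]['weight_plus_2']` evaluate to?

group by warehouse, mean of weight:
              weight
warehouse           
W1          9.000000
W2         30.000000
W3         30.333333
W5         48.000000
add column weight_plus_2 = t['weight'] + 2:
              weight  weight_plus_2
warehouse                          
W1          9.000000      11.000000
W2         30.000000      32.000000
W3         30.333333      32.333333
W5         48.000000      50.000000

11.0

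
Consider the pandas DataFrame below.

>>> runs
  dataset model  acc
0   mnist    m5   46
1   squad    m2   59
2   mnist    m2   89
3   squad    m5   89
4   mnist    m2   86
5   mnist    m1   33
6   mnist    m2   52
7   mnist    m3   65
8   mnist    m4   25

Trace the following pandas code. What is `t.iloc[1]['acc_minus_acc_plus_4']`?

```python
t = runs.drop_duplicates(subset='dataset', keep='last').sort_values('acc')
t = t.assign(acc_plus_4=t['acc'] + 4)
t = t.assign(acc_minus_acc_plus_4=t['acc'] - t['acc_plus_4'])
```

drop duplicate dataset (keep=last):
  dataset model  acc
3   squad    m5   89
8   mnist    m4   25
sort by acc:
  dataset model  acc
8   mnist    m4   25
3   squad    m5   89
add column acc_plus_4 = t['acc'] + 4:
  dataset model  acc  acc_plus_4
8   mnist    m4   25          29
3   squad    m5   89          93
add column acc_minus_acc_plus_4 = t['acc'] - t['acc_plus_4']:
  dataset model  acc  acc_plus_4  acc_minus_acc_plus_4
8   mnist    m4   25          29                    -4
3   squad    m5   89          93                    -4
So iloc[1]['acc_minus_acc_plus_4'] = -4.

-4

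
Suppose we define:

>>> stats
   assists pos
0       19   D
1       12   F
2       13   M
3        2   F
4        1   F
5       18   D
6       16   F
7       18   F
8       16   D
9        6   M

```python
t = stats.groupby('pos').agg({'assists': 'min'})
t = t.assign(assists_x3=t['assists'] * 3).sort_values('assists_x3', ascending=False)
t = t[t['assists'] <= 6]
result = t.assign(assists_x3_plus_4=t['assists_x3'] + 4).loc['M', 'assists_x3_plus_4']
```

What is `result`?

22

group by pos, min of assists:
     assists
pos         
D         16
F          1
M          6
add column assists_x3 = t['assists'] * 3:
     assists  assists_x3
pos                     
D         16          48
F          1           3
M          6          18
sort by assists_x3 descending:
     assists  assists_x3
pos                     
D         16          48
M          6          18
F          1           3
filter rows where assists <= 6:
     assists  assists_x3
pos                     
M          6          18
F          1           3
add column assists_x3_plus_4 = t['assists_x3'] + 4:
     assists  assists_x3  assists_x3_plus_4
pos                                        
M          6          18                 22
F          1           3                  7
Reading off the value at row 'M', column 'assists_x3_plus_4', we get 22.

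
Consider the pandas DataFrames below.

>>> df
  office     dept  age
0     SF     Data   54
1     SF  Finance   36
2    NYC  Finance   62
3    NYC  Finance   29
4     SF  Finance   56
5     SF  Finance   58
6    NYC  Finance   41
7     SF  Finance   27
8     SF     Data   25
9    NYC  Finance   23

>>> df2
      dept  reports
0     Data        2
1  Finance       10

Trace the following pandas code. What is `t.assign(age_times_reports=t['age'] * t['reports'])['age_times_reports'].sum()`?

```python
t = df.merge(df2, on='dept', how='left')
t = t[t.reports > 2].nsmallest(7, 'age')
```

2700

merge on 'dept' (how='left') → 10 rows:
  office     dept  age  reports
0     SF     Data   54        2
1     SF  Finance   36       10
2    NYC  Finance   62       10
3    NYC  Finance   29       10
4     SF  Finance   56       10
5     SF  Finance   58       10
6    NYC  Finance   41       10
7     SF  Finance   27       10
8     SF     Data   25        2
9    NYC  Finance   23       10
filter rows where reports > 2:
  office     dept  age  reports
1     SF  Finance   36       10
2    NYC  Finance   62       10
3    NYC  Finance   29       10
4     SF  Finance   56       10
5     SF  Finance   58       10
6    NYC  Finance   41       10
7     SF  Finance   27       10
9    NYC  Finance   23       10
take 7 rows with smallest age:
  office     dept  age  reports
9    NYC  Finance   23       10
7     SF  Finance   27       10
3    NYC  Finance   29       10
1     SF  Finance   36       10
6    NYC  Finance   41       10
4     SF  Finance   56       10
5     SF  Finance   58       10
add column age_times_reports = t['age'] * t['reports']:
  office     dept  age  reports  age_times_reports
9    NYC  Finance   23       10                230
7     SF  Finance   27       10                270
3    NYC  Finance   29       10                290
1     SF  Finance   36       10                360
6    NYC  Finance   41       10                410
4     SF  Finance   56       10                560
5     SF  Finance   58       10                580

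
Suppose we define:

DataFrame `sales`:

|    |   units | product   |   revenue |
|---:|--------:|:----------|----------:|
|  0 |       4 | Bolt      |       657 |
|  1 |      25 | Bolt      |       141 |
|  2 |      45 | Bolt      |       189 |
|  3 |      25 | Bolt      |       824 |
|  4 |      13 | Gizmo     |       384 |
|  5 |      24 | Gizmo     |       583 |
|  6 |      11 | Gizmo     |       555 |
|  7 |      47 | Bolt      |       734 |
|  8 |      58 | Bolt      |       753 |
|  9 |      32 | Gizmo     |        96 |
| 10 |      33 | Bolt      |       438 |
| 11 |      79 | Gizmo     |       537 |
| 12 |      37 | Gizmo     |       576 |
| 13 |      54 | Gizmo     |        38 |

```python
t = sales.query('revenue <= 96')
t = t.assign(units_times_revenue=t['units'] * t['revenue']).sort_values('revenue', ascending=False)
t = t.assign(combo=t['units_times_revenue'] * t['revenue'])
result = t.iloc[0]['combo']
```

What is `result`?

filter rows where revenue <= 96:
    units product  revenue
9      32   Gizmo       96
13     54   Gizmo       38
add column units_times_revenue = t['units'] * t['revenue']:
    units product  revenue  units_times_revenue
9      32   Gizmo       96                 3072
13     54   Gizmo       38                 2052
sort by revenue descending:
    units product  revenue  units_times_revenue
9      32   Gizmo       96                 3072
13     54   Gizmo       38                 2052
add column combo = t['units_times_revenue'] * t['revenue']:
    units product  revenue  units_times_revenue   combo
9      32   Gizmo       96                 3072  294912
13     54   Gizmo       38                 2052   77976

294912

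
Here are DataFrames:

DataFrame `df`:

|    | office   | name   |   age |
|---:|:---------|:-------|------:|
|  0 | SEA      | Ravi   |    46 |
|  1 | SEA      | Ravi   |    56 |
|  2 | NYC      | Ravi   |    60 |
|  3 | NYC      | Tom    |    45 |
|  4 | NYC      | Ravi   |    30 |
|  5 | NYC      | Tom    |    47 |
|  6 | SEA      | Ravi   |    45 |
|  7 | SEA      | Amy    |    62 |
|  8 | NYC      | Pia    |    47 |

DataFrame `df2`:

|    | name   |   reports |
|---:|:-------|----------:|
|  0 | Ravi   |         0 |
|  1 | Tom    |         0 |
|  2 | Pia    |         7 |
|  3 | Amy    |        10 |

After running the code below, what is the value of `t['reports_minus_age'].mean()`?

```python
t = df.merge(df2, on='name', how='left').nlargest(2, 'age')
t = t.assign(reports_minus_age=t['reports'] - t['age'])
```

merge on 'name' (how='left') → 9 rows:
  office  name  age  reports
0    SEA  Ravi   46        0
1    SEA  Ravi   56        0
2    NYC  Ravi   60        0
3    NYC   Tom   45        0
4    NYC  Ravi   30        0
5    NYC   Tom   47        0
6    SEA  Ravi   45        0
7    SEA   Amy   62       10
8    NYC   Pia   47        7
take 2 rows with largest age:
  office  name  age  reports
7    SEA   Amy   62       10
2    NYC  Ravi   60        0
add column reports_minus_age = t['reports'] - t['age']:
  office  name  age  reports  reports_minus_age
7    SEA   Amy   62       10                -52
2    NYC  Ravi   60        0                -60
mean of column 'reports_minus_age' → -56.0

-56.0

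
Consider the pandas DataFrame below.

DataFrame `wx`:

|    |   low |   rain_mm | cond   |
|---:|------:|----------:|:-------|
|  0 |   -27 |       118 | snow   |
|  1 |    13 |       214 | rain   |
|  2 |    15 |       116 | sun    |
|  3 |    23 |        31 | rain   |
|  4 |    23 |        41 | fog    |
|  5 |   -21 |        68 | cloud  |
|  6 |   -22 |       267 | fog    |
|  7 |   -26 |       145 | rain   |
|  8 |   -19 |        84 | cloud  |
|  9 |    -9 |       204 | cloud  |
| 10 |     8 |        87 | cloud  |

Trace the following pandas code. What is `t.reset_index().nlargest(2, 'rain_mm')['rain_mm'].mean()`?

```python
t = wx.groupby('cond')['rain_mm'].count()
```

3.5

group by cond, count of rain_mm:
cond
cloud    4
fog      2
rain     3
snow     1
sun      1
Name: rain_mm, dtype: int64
reset_index():
    cond  rain_mm
0  cloud        4
1    fog        2
2   rain        3
3   snow        1
4    sun        1
take 2 rows with largest rain_mm:
    cond  rain_mm
0  cloud        4
2   rain        3
Hence 3.5.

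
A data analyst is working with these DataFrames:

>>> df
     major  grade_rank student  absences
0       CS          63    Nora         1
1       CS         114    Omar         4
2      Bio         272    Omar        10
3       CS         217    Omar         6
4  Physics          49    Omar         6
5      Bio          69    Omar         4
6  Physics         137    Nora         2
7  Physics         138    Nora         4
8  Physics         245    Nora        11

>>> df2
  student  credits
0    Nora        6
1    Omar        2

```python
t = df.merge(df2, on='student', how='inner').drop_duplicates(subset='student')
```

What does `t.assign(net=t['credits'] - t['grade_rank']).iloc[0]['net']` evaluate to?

-57

merge on 'student' (how='inner') → 9 rows:
     major  grade_rank student  absences  credits
0       CS          63    Nora         1        6
1       CS         114    Omar         4        2
2      Bio         272    Omar        10        2
3       CS         217    Omar         6        2
4  Physics          49    Omar         6        2
5      Bio          69    Omar         4        2
6  Physics         137    Nora         2        6
7  Physics         138    Nora         4        6
8  Physics         245    Nora        11        6
drop duplicate student (keep=first):
  major  grade_rank student  absences  credits
0    CS          63    Nora         1        6
1    CS         114    Omar         4        2
add column net = t['credits'] - t['grade_rank']:
  major  grade_rank student  absences  credits  net
0    CS          63    Nora         1        6  -57
1    CS         114    Omar         4        2 -112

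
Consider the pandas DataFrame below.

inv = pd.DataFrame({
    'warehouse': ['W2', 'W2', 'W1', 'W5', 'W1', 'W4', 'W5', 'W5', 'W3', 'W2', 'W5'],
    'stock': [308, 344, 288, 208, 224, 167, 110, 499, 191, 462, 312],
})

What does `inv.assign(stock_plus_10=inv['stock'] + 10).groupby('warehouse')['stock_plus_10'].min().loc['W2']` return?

318

add column stock_plus_10 = inv['stock'] + 10:
   warehouse  stock  stock_plus_10
0         W2    308            318
1         W2    344            354
2         W1    288            298
3         W5    208            218
4         W1    224            234
5         W4    167            177
6         W5    110            120
7         W5    499            509
8         W3    191            201
9         W2    462            472
10        W5    312            322
group by warehouse, min of stock_plus_10:
warehouse
W1    234
W2    318
W3    201
W4    177
W5    120
Name: stock_plus_10, dtype: int64
Then the value at index 'W2': 318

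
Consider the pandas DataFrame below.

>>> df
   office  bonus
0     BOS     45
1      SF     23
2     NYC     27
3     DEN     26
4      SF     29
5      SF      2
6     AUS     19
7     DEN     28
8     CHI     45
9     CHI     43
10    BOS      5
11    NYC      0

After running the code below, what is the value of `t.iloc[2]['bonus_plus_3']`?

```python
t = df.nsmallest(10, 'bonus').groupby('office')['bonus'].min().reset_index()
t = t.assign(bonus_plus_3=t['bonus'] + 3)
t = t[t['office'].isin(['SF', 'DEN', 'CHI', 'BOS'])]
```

take 10 rows with smallest bonus:
   office  bonus
11    NYC      0
5      SF      2
10    BOS      5
6     AUS     19
1      SF     23
3     DEN     26
2     NYC     27
7     DEN     28
4      SF     29
9     CHI     43
group by office, min of bonus:
office
AUS    19
BOS     5
CHI    43
DEN    26
NYC     0
SF      2
Name: bonus, dtype: int64
reset_index():
  office  bonus
0    AUS     19
1    BOS      5
2    CHI     43
3    DEN     26
4    NYC      0
5     SF      2
add column bonus_plus_3 = t['bonus'] + 3:
  office  bonus  bonus_plus_3
0    AUS     19            22
1    BOS      5             8
2    CHI     43            46
3    DEN     26            29
4    NYC      0             3
5     SF      2             5
filter rows where office in ['SF', 'DEN', 'CHI', 'BOS']:
  office  bonus  bonus_plus_3
1    BOS      5             8
2    CHI     43            46
3    DEN     26            29
5     SF      2             5

29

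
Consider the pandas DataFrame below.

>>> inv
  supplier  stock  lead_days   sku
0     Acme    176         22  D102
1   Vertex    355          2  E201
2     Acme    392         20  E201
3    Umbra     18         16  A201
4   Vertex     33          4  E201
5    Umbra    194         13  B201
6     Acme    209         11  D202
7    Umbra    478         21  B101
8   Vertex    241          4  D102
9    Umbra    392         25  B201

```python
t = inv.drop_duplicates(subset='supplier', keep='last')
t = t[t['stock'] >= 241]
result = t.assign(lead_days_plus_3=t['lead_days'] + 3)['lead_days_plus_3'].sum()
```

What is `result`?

drop duplicate supplier (keep=last):
  supplier  stock  lead_days   sku
6     Acme    209         11  D202
8   Vertex    241          4  D102
9    Umbra    392         25  B201
filter rows where stock >= 241:
  supplier  stock  lead_days   sku
8   Vertex    241          4  D102
9    Umbra    392         25  B201
add column lead_days_plus_3 = t['lead_days'] + 3:
  supplier  stock  lead_days   sku  lead_days_plus_3
8   Vertex    241          4  D102                 7
9    Umbra    392         25  B201                28

35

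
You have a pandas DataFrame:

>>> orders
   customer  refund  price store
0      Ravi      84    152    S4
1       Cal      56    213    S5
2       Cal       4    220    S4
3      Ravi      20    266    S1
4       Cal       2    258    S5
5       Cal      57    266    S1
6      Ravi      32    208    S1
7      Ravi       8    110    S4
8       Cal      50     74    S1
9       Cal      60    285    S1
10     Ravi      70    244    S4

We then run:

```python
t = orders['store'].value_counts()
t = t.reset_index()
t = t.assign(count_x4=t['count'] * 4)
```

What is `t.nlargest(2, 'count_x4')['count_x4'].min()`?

16

value_counts of store:
store
S1    5
S4    4
S5    2
Name: count, dtype: int64
reset_index():
  store  count
0    S1      5
1    S4      4
2    S5      2
add column count_x4 = t['count'] * 4:
  store  count  count_x4
0    S1      5        20
1    S4      4        16
2    S5      2         8
take 2 rows with largest count_x4:
  store  count  count_x4
0    S1      5        20
1    S4      4        16
The min of column 'count_x4' is 16.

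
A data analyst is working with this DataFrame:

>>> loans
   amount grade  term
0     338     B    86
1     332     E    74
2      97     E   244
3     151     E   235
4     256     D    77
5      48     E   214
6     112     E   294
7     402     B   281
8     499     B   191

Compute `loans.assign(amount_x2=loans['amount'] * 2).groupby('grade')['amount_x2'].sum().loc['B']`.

2478

add column amount_x2 = loans['amount'] * 2:
   amount grade  term  amount_x2
0     338     B    86        676
1     332     E    74        664
2      97     E   244        194
3     151     E   235        302
4     256     D    77        512
5      48     E   214         96
6     112     E   294        224
7     402     B   281        804
8     499     B   191        998
group by grade, sum of amount_x2:
grade
B    2478
D     512
E    1480
Name: amount_x2, dtype: int64
value at index 'B' → 2478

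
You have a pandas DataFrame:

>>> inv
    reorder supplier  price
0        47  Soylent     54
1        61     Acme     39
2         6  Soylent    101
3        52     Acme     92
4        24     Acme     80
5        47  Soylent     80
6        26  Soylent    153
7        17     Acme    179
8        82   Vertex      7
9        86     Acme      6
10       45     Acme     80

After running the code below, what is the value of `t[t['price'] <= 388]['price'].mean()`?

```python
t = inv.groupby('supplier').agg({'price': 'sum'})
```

group by supplier, sum of price:
          price
supplier       
Acme        476
Soylent     388
Vertex        7
filter rows where price <= 388:
          price
supplier       
Soylent     388
Vertex        7
Reading off the mean of column 'price', we get 197.5.

197.5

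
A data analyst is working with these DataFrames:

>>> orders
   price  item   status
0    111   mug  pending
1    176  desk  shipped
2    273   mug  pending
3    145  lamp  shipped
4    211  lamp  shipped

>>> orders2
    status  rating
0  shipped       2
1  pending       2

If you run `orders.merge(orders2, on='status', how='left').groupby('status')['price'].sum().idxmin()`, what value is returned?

pending

merge on 'status' (how='left') → 5 rows:
   price  item   status  rating
0    111   mug  pending       2
1    176  desk  shipped       2
2    273   mug  pending       2
3    145  lamp  shipped       2
4    211  lamp  shipped       2
group by status, sum of price:
status
pending    384
shipped    532
Name: price, dtype: int64
So idxmin() = pending.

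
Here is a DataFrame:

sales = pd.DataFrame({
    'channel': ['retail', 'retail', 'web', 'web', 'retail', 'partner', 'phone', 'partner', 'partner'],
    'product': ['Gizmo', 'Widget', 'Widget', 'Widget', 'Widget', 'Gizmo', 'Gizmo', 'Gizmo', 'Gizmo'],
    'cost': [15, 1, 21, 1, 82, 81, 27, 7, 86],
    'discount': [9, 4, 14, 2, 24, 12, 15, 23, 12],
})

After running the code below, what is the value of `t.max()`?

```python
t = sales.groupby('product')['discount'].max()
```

24

group by product, max of discount:
product
Gizmo     23
Widget    24
Name: discount, dtype: int64
max of the resulting series → 24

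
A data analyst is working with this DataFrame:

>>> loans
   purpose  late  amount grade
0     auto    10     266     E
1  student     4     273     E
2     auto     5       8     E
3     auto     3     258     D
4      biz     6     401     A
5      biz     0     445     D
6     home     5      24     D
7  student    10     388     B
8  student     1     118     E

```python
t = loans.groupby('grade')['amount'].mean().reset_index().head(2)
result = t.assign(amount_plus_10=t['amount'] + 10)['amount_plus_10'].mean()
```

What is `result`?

404.5

group by grade, mean of amount:
grade
A    401.000000
B    388.000000
D    242.333333
E    166.250000
Name: amount, dtype: float64
reset_index():
  grade      amount
0     A  401.000000
1     B  388.000000
2     D  242.333333
3     E  166.250000
take first 2 rows:
  grade  amount
0     A   401.0
1     B   388.0
add column amount_plus_10 = t['amount'] + 10:
  grade  amount  amount_plus_10
0     A   401.0           411.0
1     B   388.0           398.0
So mean() = 404.5.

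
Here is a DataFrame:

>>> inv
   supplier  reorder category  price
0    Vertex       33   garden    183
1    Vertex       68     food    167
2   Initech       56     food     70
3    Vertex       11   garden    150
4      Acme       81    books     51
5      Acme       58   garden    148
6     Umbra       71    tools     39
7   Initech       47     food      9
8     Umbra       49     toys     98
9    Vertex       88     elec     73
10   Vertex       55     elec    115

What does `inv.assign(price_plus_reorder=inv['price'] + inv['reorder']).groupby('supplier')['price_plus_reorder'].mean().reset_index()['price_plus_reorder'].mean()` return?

144.275

add column price_plus_reorder = inv['price'] + inv['reorder']:
   supplier  reorder category  price  price_plus_reorder
0    Vertex       33   garden    183                 216
1    Vertex       68     food    167                 235
2   Initech       56     food     70                 126
3    Vertex       11   garden    150                 161
4      Acme       81    books     51                 132
5      Acme       58   garden    148                 206
6     Umbra       71    tools     39                 110
7   Initech       47     food      9                  56
8     Umbra       49     toys     98                 147
9    Vertex       88     elec     73                 161
10   Vertex       55     elec    115                 170
group by supplier, mean of price_plus_reorder:
supplier
Acme       169.0
Initech     91.0
Umbra      128.5
Vertex     188.6
Name: price_plus_reorder, dtype: float64
reset_index():
  supplier  price_plus_reorder
0     Acme               169.0
1  Initech                91.0
2    Umbra               128.5
3   Vertex               188.6
mean of column 'price_plus_reorder' → 144.275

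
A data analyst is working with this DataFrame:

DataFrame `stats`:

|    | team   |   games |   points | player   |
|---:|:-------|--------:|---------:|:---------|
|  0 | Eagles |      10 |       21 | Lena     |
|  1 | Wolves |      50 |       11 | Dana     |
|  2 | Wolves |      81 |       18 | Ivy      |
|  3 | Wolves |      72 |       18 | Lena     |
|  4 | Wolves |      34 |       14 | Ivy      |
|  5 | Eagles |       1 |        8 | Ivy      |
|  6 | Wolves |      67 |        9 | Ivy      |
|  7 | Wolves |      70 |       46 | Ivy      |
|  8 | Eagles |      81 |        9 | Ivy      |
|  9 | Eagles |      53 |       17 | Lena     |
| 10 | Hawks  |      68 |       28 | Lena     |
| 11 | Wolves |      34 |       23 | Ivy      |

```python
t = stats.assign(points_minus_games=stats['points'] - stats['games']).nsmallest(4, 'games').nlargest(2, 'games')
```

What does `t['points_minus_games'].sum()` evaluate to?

-31

add column points_minus_games = stats['points'] - stats['games']:
      team  games  points player  points_minus_games
0   Eagles     10      21   Lena                  11
1   Wolves     50      11   Dana                 -39
2   Wolves     81      18    Ivy                 -63
3   Wolves     72      18   Lena                 -54
4   Wolves     34      14    Ivy                 -20
5   Eagles      1       8    Ivy                   7
6   Wolves     67       9    Ivy                 -58
7   Wolves     70      46    Ivy                 -24
8   Eagles     81       9    Ivy                 -72
9   Eagles     53      17   Lena                 -36
10   Hawks     68      28   Lena                 -40
11  Wolves     34      23    Ivy                 -11
take 4 rows with smallest games:
      team  games  points player  points_minus_games
5   Eagles      1       8    Ivy                   7
0   Eagles     10      21   Lena                  11
4   Wolves     34      14    Ivy                 -20
11  Wolves     34      23    Ivy                 -11
take 2 rows with largest games:
      team  games  points player  points_minus_games
4   Wolves     34      14    Ivy                 -20
11  Wolves     34      23    Ivy                 -11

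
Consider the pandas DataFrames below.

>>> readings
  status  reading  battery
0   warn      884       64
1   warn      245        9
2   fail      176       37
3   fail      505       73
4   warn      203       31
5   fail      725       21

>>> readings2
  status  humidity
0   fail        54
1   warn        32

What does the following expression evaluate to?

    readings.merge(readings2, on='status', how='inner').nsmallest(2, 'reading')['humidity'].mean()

43.0

merge on 'status' (how='inner') → 6 rows:
  status  reading  battery  humidity
0   warn      884       64        32
1   warn      245        9        32
2   fail      176       37        54
3   fail      505       73        54
4   warn      203       31        32
5   fail      725       21        54
take 2 rows with smallest reading:
  status  reading  battery  humidity
2   fail      176       37        54
4   warn      203       31        32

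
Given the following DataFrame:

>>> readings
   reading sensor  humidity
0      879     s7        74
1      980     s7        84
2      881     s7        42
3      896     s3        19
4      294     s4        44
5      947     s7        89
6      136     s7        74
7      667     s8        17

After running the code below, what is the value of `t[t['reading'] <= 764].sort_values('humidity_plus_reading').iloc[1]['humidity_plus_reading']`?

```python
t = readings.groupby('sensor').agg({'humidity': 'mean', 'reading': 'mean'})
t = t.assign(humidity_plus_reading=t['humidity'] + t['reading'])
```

684.0

group by sensor: mean(humidity), mean(reading):
        humidity  reading
sensor                   
s3          19.0    896.0
s4          44.0    294.0
s7          72.6    764.6
s8          17.0    667.0
add column humidity_plus_reading = t['humidity'] + t['reading']:
        humidity  reading  humidity_plus_reading
sensor                                          
s3          19.0    896.0                  915.0
s4          44.0    294.0                  338.0
s7          72.6    764.6                  837.2
s8          17.0    667.0                  684.0
filter rows where reading <= 764:
        humidity  reading  humidity_plus_reading
sensor                                          
s4          44.0    294.0                  338.0
s8          17.0    667.0                  684.0
sort by humidity_plus_reading:
        humidity  reading  humidity_plus_reading
sensor                                          
s4          44.0    294.0                  338.0
s8          17.0    667.0                  684.0
Taking the value at position 1, column 'humidity_plus_reading' gives 684.0.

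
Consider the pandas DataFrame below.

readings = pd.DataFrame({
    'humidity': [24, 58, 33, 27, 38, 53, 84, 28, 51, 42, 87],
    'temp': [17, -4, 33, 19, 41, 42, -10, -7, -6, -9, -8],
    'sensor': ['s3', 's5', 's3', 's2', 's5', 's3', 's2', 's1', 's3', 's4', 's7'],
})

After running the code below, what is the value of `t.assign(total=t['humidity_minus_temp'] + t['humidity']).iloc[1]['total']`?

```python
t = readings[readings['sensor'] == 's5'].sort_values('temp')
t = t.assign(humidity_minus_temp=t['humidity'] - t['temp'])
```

35

filter rows where sensor == 's5':
   humidity  temp sensor
1        58    -4     s5
4        38    41     s5
sort by temp:
   humidity  temp sensor
1        58    -4     s5
4        38    41     s5
add column humidity_minus_temp = t['humidity'] - t['temp']:
   humidity  temp sensor  humidity_minus_temp
1        58    -4     s5                   62
4        38    41     s5                   -3
add column total = t['humidity_minus_temp'] + t['humidity']:
   humidity  temp sensor  humidity_minus_temp  total
1        58    -4     s5                   62    120
4        38    41     s5                   -3     35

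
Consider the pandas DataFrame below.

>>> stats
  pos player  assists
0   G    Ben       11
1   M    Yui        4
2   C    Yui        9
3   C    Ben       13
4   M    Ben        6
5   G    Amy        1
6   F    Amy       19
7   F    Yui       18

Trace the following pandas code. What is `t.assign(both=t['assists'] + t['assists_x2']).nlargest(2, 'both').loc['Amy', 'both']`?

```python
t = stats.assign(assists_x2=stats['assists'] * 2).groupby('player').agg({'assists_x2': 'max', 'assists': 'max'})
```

add column assists_x2 = stats['assists'] * 2:
  pos player  assists  assists_x2
0   G    Ben       11          22
1   M    Yui        4           8
2   C    Yui        9          18
3   C    Ben       13          26
4   M    Ben        6          12
5   G    Amy        1           2
6   F    Amy       19          38
7   F    Yui       18          36
group by player: max(assists_x2), max(assists):
        assists_x2  assists
player                     
Amy             38       19
Ben             26       13
Yui             36       18
add column both = t['assists'] + t['assists_x2']:
        assists_x2  assists  both
player                           
Amy             38       19    57
Ben             26       13    39
Yui             36       18    54
take 2 rows with largest both:
        assists_x2  assists  both
player                           
Amy             38       19    57
Yui             36       18    54

57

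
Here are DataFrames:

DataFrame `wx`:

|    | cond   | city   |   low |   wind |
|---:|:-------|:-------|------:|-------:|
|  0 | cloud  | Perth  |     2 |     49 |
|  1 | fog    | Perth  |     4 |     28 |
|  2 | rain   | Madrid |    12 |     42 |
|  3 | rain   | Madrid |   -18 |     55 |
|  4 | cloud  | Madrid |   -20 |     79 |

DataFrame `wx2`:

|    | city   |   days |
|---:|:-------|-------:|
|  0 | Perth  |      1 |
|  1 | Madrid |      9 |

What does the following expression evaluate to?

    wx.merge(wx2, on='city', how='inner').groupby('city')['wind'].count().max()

merge on 'city' (how='inner') → 5 rows:
    cond    city  low  wind  days
0  cloud   Perth    2    49     1
1    fog   Perth    4    28     1
2   rain  Madrid   12    42     9
3   rain  Madrid  -18    55     9
4  cloud  Madrid  -20    79     9
group by city, count of wind:
city
Madrid    3
Perth     2
Name: wind, dtype: int64
Reading off the max of the resulting series, we get 3.

3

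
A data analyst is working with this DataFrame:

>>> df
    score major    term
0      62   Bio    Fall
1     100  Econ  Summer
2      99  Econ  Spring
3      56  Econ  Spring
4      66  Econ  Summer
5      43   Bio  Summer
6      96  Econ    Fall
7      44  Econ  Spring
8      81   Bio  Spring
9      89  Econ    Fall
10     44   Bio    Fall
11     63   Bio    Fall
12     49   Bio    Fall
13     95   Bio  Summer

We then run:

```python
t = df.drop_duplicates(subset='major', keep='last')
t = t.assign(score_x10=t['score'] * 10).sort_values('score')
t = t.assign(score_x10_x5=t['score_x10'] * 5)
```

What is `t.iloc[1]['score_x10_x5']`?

4750

drop duplicate major (keep=last):
    score major    term
9      89  Econ    Fall
13     95   Bio  Summer
add column score_x10 = t['score'] * 10:
    score major    term  score_x10
9      89  Econ    Fall        890
13     95   Bio  Summer        950
sort by score:
    score major    term  score_x10
9      89  Econ    Fall        890
13     95   Bio  Summer        950
add column score_x10_x5 = t['score_x10'] * 5:
    score major    term  score_x10  score_x10_x5
9      89  Econ    Fall        890          4450
13     95   Bio  Summer        950          4750
The value at position 1, column 'score_x10_x5' is 4750.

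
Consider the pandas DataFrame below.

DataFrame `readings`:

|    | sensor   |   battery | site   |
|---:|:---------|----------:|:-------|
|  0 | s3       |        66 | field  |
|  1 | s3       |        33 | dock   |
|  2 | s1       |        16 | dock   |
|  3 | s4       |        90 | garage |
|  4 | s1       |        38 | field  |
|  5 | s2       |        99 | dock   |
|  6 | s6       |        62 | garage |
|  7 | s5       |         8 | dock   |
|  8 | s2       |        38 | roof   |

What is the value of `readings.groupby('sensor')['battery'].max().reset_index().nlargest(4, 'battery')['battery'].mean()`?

79.25

group by sensor, max of battery:
sensor
s1    38
s2    99
s3    66
s4    90
s5     8
s6    62
Name: battery, dtype: int64
reset_index():
  sensor  battery
0     s1       38
1     s2       99
2     s3       66
3     s4       90
4     s5        8
5     s6       62
take 4 rows with largest battery:
  sensor  battery
1     s2       99
3     s4       90
2     s3       66
5     s6       62
Reading off the mean of column 'battery', we get 79.25.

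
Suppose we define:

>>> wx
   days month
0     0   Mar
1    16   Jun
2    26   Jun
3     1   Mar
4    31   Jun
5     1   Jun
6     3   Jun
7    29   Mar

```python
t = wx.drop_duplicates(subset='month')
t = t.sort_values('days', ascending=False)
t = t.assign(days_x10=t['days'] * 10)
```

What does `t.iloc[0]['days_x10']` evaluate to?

160

drop duplicate month (keep=first):
   days month
0     0   Mar
1    16   Jun
sort by days descending:
   days month
1    16   Jun
0     0   Mar
add column days_x10 = t['days'] * 10:
   days month  days_x10
1    16   Jun       160
0     0   Mar         0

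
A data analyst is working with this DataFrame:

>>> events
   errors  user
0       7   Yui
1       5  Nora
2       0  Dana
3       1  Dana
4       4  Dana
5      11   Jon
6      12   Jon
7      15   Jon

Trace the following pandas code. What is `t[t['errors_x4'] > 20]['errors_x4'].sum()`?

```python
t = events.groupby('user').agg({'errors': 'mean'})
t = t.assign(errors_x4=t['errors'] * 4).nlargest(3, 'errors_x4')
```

group by user, mean of errors:
         errors
user           
Dana   1.666667
Jon   12.666667
Nora   5.000000
Yui    7.000000
add column errors_x4 = t['errors'] * 4:
         errors  errors_x4
user                      
Dana   1.666667   6.666667
Jon   12.666667  50.666667
Nora   5.000000  20.000000
Yui    7.000000  28.000000
take 3 rows with largest errors_x4:
         errors  errors_x4
user                      
Jon   12.666667  50.666667
Yui    7.000000  28.000000
Nora   5.000000  20.000000
filter rows where errors_x4 > 20:
         errors  errors_x4
user                      
Jon   12.666667  50.666667
Yui    7.000000  28.000000
So sum() = 78.6666666667.

78.6666666667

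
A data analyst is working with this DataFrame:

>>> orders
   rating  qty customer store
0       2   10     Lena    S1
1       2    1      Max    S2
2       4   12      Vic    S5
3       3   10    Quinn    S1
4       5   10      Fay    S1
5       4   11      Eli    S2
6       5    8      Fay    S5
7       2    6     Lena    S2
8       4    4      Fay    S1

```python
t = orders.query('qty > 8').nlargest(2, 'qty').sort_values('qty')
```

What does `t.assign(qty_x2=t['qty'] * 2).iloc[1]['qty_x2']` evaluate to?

24

filter rows where qty > 8:
   rating  qty customer store
0       2   10     Lena    S1
2       4   12      Vic    S5
3       3   10    Quinn    S1
4       5   10      Fay    S1
5       4   11      Eli    S2
take 2 rows with largest qty:
   rating  qty customer store
2       4   12      Vic    S5
5       4   11      Eli    S2
sort by qty:
   rating  qty customer store
5       4   11      Eli    S2
2       4   12      Vic    S5
add column qty_x2 = t['qty'] * 2:
   rating  qty customer store  qty_x2
5       4   11      Eli    S2      22
2       4   12      Vic    S5      24
value at position 1, column 'qty_x2' → 24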